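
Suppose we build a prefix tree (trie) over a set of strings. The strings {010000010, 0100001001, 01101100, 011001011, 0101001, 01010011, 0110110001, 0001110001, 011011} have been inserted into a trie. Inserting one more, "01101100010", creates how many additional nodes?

The longest prefix of "01101100010" already in the trie is "0110110001" (length 10).
New nodes needed: |"01101100010"| − 10 = 11 − 10 = 1.

1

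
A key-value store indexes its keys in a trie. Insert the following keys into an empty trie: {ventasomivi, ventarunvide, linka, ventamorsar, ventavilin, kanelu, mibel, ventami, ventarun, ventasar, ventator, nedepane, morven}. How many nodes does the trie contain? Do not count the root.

Trace insertions, counting only characters that open a new branch:
  "ventasomivi" → 11 new (v, e, n, t, a, s, o, m, i, v, i)
  "ventarunvide" → prefix "venta" already present; 7 new (r, u, n, v, i, d, e)
  "linka" → 5 new (l, i, n, k, a)
  "ventamorsar" → prefix "venta" already present; 6 new (m, o, r, s, a, r)
  "ventavilin" → prefix "venta" already present; 5 new (v, i, l, i, n)
  "kanelu" → 6 new (k, a, n, e, l, u)
  "mibel" → 5 new (m, i, b, e, l)
  "ventami" → prefix "ventam" already present; 1 new (i)
  "ventarun" → prefix "ventarun" already present; 0 new (none)
  "ventasar" → prefix "ventas" already present; 2 new (a, r)
  "ventator" → prefix "venta" already present; 3 new (t, o, r)
  "nedepane" → 8 new (n, e, d, e, p, a, n, e)
  "morven" → prefix "m" already present; 5 new (o, r, v, e, n)
Total nodes = 11 + 7 + 5 + 6 + 5 + 6 + 5 + 1 + 0 + 2 + 3 + 8 + 5 = 64

64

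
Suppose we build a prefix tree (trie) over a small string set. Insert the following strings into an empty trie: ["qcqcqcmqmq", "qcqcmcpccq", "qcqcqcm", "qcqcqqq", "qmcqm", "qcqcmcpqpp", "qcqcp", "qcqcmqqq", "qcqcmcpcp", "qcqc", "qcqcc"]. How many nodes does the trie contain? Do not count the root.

31

Insert word by word; a character creates a node only if that edge doesn't already exist:
  "qcqcqcmqmq" → 10 new (q, c, q, c, q, c, m, q, m, q)
  "qcqcmcpccq" → prefix "qcqc" already present; 6 new (m, c, p, c, c, q)
  "qcqcqcm" → prefix "qcqcqcm" already present; 0 new (none)
  "qcqcqqq" → prefix "qcqcq" already present; 2 new (q, q)
  "qmcqm" → prefix "q" already present; 4 new (m, c, q, m)
  "qcqcmcpqpp" → prefix "qcqcmcp" already present; 3 new (q, p, p)
  "qcqcp" → prefix "qcqc" already present; 1 new (p)
  "qcqcmqqq" → prefix "qcqcm" already present; 3 new (q, q, q)
  "qcqcmcpcp" → prefix "qcqcmcpc" already present; 1 new (p)
  "qcqc" → prefix "qcqc" already present; 0 new (none)
  "qcqcc" → prefix "qcqc" already present; 1 new (c)
Total nodes = 10 + 6 + 0 + 2 + 4 + 3 + 1 + 3 + 1 + 0 + 1 = 31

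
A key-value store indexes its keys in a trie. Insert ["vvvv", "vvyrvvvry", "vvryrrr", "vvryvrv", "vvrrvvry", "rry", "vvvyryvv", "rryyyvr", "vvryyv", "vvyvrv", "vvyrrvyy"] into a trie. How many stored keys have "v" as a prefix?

Walk to "v"; the words in its subtree are exactly those with that prefix.
Matches: "vvrrvvry", "vvryrrr", "vvryvrv", "vvryyv", "vvvv", "vvvyryvv", "vvyrrvyy", "vvyrvvvry", "vvyvrv"
Count: 9

9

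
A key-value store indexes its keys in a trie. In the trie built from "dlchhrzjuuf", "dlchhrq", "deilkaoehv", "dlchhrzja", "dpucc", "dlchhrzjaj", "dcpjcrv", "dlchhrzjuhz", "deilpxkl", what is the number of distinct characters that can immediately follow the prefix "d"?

4

The children of the "d" node are the distinct next characters among strings starting with "d".
Characters that immediately follow "d" among the stored strings: {c, e, l, p}.
That node has 4 child edges.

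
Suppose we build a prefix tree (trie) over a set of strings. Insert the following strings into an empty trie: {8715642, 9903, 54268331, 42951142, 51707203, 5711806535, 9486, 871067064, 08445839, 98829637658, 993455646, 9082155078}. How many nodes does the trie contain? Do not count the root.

86

For each word, the new-node count is its length minus the longest prefix already in the trie:
  "8715642" → 7 new (8, 7, 1, 5, 6, 4, 2)
  "9903" → 4 new (9, 9, 0, 3)
  "54268331" → 8 new (5, 4, 2, 6, 8, 3, 3, 1)
  "42951142" → 8 new (4, 2, 9, 5, 1, 1, 4, 2)
  "51707203" → prefix "5" already present; 7 new (1, 7, 0, 7, 2, 0, 3)
  "5711806535" → prefix "5" already present; 9 new (7, 1, 1, 8, 0, 6, 5, 3, 5)
  "9486" → prefix "9" already present; 3 new (4, 8, 6)
  "871067064" → prefix "871" already present; 6 new (0, 6, 7, 0, 6, 4)
  "08445839" → 8 new (0, 8, 4, 4, 5, 8, 3, 9)
  "98829637658" → prefix "9" already present; 10 new (8, 8, 2, 9, 6, 3, 7, 6, 5, 8)
  "993455646" → prefix "99" already present; 7 new (3, 4, 5, 5, 6, 4, 6)
  "9082155078" → prefix "9" already present; 9 new (0, 8, 2, 1, 5, 5, 0, 7, 8)
Total nodes = 7 + 4 + 8 + 8 + 7 + 9 + 3 + 6 + 8 + 10 + 7 + 9 = 86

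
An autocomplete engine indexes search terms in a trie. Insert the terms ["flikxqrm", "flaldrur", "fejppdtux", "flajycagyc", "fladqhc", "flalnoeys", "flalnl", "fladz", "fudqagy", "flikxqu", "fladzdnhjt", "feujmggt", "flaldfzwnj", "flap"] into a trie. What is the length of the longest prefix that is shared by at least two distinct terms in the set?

6

Equivalently: take the maximum, over all pairs, of their longest common prefix length.
"flikxqrm" and "flikxqu" agree on "flikxq" (6 characters) before diverging; nothing deeper is shared.
Longest shared-prefix length: 6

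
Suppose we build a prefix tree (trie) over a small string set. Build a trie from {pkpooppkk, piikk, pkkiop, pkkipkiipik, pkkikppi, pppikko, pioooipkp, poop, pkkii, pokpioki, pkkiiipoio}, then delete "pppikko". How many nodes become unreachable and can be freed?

After clearing the end-marker at "pppikko", prune upward until reaching a node still needed by another word.
The suffix "ppikko" (6 nodes) is used only by "pppikko"; the node for "p" still has the child "k", so pruning stops there.
Nodes removed: 6

6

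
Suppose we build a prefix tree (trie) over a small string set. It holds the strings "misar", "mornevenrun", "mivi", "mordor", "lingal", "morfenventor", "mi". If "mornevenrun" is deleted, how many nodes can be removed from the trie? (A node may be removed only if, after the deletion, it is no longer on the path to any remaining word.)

After clearing the end-marker at "mornevenrun", prune upward until reaching a node still needed by another word.
The suffix "nevenrun" (8 nodes) is used only by "mornevenrun"; the node for "mor" still has the child "d", so pruning stops there.
Nodes removed: 8

8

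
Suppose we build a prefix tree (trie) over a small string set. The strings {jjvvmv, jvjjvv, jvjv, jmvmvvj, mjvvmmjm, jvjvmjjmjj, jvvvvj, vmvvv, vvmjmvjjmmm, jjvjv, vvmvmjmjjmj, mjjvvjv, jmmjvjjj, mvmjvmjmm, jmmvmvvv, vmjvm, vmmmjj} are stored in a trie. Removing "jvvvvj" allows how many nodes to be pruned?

4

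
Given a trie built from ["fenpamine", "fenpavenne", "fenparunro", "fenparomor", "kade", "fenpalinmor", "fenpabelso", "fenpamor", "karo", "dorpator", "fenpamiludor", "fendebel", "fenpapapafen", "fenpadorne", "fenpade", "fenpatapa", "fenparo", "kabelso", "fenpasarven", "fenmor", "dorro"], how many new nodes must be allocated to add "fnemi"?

4

The longest prefix of "fnemi" already in the trie is "f" (length 1).
New nodes needed: |"fnemi"| − 1 = 5 − 1 = 4.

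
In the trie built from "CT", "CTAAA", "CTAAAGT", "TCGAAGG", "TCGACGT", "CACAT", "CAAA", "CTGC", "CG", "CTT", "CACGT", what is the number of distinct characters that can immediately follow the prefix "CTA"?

1

The children of the "CTA" node are the distinct next characters among strings starting with "CTA".
Distinct next characters after "CTA": A.
That node has 1 child edge.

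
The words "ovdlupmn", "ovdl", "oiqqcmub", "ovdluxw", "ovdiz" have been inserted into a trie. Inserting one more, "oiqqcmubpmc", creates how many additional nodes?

3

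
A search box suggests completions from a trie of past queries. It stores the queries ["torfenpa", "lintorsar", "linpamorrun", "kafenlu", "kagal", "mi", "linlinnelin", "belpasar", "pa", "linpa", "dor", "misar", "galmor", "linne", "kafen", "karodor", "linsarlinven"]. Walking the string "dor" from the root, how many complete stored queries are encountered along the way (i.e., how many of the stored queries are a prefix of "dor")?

1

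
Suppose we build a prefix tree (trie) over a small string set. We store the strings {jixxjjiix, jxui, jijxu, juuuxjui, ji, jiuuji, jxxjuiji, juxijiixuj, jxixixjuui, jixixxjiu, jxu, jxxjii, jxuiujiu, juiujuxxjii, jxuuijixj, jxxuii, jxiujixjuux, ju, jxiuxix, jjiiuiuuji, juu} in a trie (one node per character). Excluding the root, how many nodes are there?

Count nodes per top-level branch (shared prefixes stored once):
  'j'-branch (ji, jijxu, jiuuji, jixixxjiu, jixxjjiix, jjiiuiuuji, ju, juiujuxxjii, juu, juuuxjui, juxijiixuj, jxiujixjuux, jxiuxix, jxixixjuui, jxu, jxui, jxuiujiu, jxuuijixj, jxxjii, jxxjuiji, jxxuii): 98 nodes
Sum: 98

98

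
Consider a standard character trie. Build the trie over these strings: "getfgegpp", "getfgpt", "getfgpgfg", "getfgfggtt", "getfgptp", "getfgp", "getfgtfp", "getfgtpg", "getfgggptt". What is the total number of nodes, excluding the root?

30

For each word, the new-node count is its length minus the longest prefix already in the trie:
  "getfgegpp" → 9 new (g, e, t, f, g, e, g, p, p)
  "getfgpt" → prefix "getfg" already present; 2 new (p, t)
  "getfgpgfg" → prefix "getfgp" already present; 3 new (g, f, g)
  "getfgfggtt" → prefix "getfg" already present; 5 new (f, g, g, t, t)
  "getfgptp" → prefix "getfgpt" already present; 1 new (p)
  "getfgp" → prefix "getfgp" already present; 0 new (none)
  "getfgtfp" → prefix "getfg" already present; 3 new (t, f, p)
  "getfgtpg" → prefix "getfgt" already present; 2 new (p, g)
  "getfgggptt" → prefix "getfg" already present; 5 new (g, g, p, t, t)
Total nodes = 9 + 2 + 3 + 5 + 1 + 0 + 3 + 2 + 5 = 30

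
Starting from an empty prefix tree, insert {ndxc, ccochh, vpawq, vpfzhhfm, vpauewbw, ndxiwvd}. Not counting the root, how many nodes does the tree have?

30

Trace insertions, counting only characters that open a new branch:
  "ndxc" → 4 new (n, d, x, c)
  "ccochh" → 6 new (c, c, o, c, h, h)
  "vpawq" → 5 new (v, p, a, w, q)
  "vpfzhhfm" → prefix "vp" already present; 6 new (f, z, h, h, f, m)
  "vpauewbw" → prefix "vpa" already present; 5 new (u, e, w, b, w)
  "ndxiwvd" → prefix "ndx" already present; 4 new (i, w, v, d)
Total nodes = 4 + 6 + 5 + 6 + 5 + 4 = 30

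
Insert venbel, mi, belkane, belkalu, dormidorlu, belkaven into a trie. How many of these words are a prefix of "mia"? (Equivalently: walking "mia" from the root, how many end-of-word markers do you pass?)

Check each prefix of "mia" against the stored set — each match is an end-marker on the path.
Prefixes of the query that are stored words: "mi"
Count: 1

1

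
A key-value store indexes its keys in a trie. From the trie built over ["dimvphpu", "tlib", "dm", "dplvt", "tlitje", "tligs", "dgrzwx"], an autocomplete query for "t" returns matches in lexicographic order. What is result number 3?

Filter for "t…" and sort: "tlib", "tligs", "tlitje"
Position 3: tlitje

tlitje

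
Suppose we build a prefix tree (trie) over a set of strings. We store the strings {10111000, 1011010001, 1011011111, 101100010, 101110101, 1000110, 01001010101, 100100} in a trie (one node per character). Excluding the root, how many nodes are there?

Trace insertions, counting only characters that open a new branch:
  "10111000" → 8 new (1, 0, 1, 1, 1, 0, 0, 0)
  "1011010001" → prefix "1011" already present; 6 new (0, 1, 0, 0, 0, 1)
  "1011011111" → prefix "101101" already present; 4 new (1, 1, 1, 1)
  "101100010" → prefix "10110" already present; 4 new (0, 0, 1, 0)
  "101110101" → prefix "101110" already present; 3 new (1, 0, 1)
  "1000110" → prefix "10" already present; 5 new (0, 0, 1, 1, 0)
  "01001010101" → 11 new (0, 1, 0, 0, 1, 0, 1, 0, 1, 0, 1)
  "100100" → prefix "100" already present; 3 new (1, 0, 0)
Total nodes = 8 + 6 + 4 + 4 + 3 + 5 + 11 + 3 = 44

44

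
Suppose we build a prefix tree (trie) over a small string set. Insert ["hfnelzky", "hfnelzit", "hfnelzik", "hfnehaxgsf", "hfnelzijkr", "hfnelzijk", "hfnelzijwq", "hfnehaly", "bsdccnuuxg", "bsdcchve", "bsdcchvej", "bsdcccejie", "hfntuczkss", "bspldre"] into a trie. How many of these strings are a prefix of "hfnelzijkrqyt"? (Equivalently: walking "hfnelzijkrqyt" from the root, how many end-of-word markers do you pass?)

2

Check each prefix of "hfnelzijkrqyt" against the stored set — each match is an end-marker on the path.
Prefixes of the query that are stored words: "hfnelzijk", "hfnelzijkr"
Count: 2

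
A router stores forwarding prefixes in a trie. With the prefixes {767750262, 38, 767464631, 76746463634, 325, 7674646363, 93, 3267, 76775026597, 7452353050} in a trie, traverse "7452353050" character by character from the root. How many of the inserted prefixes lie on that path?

1

Traverse "7452353050" character by character; count nodes along the way that are marked as word ends.
Prefixes of the query that are stored words: "7452353050"
Count: 1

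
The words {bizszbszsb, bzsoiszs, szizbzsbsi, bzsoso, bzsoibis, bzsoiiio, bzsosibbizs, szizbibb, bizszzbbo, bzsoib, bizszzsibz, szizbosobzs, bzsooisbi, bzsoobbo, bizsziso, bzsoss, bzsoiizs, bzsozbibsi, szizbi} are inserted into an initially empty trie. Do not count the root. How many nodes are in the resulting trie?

78

For each word, the new-node count is its length minus the longest prefix already in the trie:
  "bizszbszsb" → 10 new (b, i, z, s, z, b, s, z, s, b)
  "bzsoiszs" → prefix "b" already present; 7 new (z, s, o, i, s, z, s)
  "szizbzsbsi" → 10 new (s, z, i, z, b, z, s, b, s, i)
  "bzsoso" → prefix "bzso" already present; 2 new (s, o)
  "bzsoibis" → prefix "bzsoi" already present; 3 new (b, i, s)
  "bzsoiiio" → prefix "bzsoi" already present; 3 new (i, i, o)
  "bzsosibbizs" → prefix "bzsos" already present; 6 new (i, b, b, i, z, s)
  "szizbibb" → prefix "szizb" already present; 3 new (i, b, b)
  "bizszzbbo" → prefix "bizsz" already present; 4 new (z, b, b, o)
  "bzsoib" → prefix "bzsoib" already present; 0 new (none)
  "bizszzsibz" → prefix "bizszz" already present; 4 new (s, i, b, z)
  "szizbosobzs" → prefix "szizb" already present; 6 new (o, s, o, b, z, s)
  "bzsooisbi" → prefix "bzso" already present; 5 new (o, i, s, b, i)
  "bzsoobbo" → prefix "bzsoo" already present; 3 new (b, b, o)
  "bizsziso" → prefix "bizsz" already present; 3 new (i, s, o)
  "bzsoss" → prefix "bzsos" already present; 1 new (s)
  "bzsoiizs" → prefix "bzsoii" already present; 2 new (z, s)
  "bzsozbibsi" → prefix "bzso" already present; 6 new (z, b, i, b, s, i)
  "szizbi" → prefix "szizbi" already present; 0 new (none)
Total nodes = 10 + 7 + 10 + 2 + 3 + 3 + 6 + 3 + 4 + 0 + 4 + 6 + 5 + 3 + 3 + 1 + 2 + 6 + 0 = 78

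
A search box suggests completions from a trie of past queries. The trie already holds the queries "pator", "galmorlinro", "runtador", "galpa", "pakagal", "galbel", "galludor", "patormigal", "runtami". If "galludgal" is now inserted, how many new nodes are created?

3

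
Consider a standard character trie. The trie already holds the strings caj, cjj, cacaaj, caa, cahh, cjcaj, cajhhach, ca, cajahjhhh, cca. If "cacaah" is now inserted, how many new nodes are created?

Walking "cacaah" from the root, the first 5 characters ("cacaa") follow existing edges; "h" is the first miss.
Each of the 1 remaining characters creates one node.

1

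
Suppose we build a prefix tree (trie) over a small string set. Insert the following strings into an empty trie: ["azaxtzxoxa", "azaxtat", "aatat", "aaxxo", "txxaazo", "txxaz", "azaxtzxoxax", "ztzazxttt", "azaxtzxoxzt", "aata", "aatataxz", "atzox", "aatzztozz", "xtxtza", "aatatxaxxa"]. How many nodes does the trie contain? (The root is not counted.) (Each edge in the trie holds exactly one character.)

Insert word by word; a character creates a node only if that edge doesn't already exist:
  "azaxtzxoxa" → 10 new (a, z, a, x, t, z, x, o, x, a)
  "azaxtat" → prefix "azaxt" already present; 2 new (a, t)
  "aatat" → prefix "a" already present; 4 new (a, t, a, t)
  "aaxxo" → prefix "aa" already present; 3 new (x, x, o)
  "txxaazo" → 7 new (t, x, x, a, a, z, o)
  "txxaz" → prefix "txxa" already present; 1 new (z)
  "azaxtzxoxax" → prefix "azaxtzxoxa" already present; 1 new (x)
  "ztzazxttt" → 9 new (z, t, z, a, z, x, t, t, t)
  "azaxtzxoxzt" → prefix "azaxtzxox" already present; 2 new (z, t)
  "aata" → prefix "aata" already present; 0 new (none)
  "aatataxz" → prefix "aatat" already present; 3 new (a, x, z)
  "atzox" → prefix "a" already present; 4 new (t, z, o, x)
  "aatzztozz" → prefix "aat" already present; 6 new (z, z, t, o, z, z)
  "xtxtza" → 6 new (x, t, x, t, z, a)
  "aatatxaxxa" → prefix "aatat" already present; 5 new (x, a, x, x, a)
Total nodes = 10 + 2 + 4 + 3 + 7 + 1 + 1 + 9 + 2 + 0 + 3 + 4 + 6 + 6 + 5 = 63

63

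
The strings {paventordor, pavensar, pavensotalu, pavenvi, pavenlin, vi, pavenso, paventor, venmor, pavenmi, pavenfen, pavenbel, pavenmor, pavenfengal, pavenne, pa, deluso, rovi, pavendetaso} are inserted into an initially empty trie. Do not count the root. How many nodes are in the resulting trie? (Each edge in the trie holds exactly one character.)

For each word, the new-node count is its length minus the longest prefix already in the trie:
  "paventordor" → 11 new (p, a, v, e, n, t, o, r, d, o, r)
  "pavensar" → prefix "paven" already present; 3 new (s, a, r)
  "pavensotalu" → prefix "pavens" already present; 5 new (o, t, a, l, u)
  "pavenvi" → prefix "paven" already present; 2 new (v, i)
  "pavenlin" → prefix "paven" already present; 3 new (l, i, n)
  "vi" → 2 new (v, i)
  "pavenso" → prefix "pavenso" already present; 0 new (none)
  "paventor" → prefix "paventor" already present; 0 new (none)
  "venmor" → prefix "v" already present; 5 new (e, n, m, o, r)
  "pavenmi" → prefix "paven" already present; 2 new (m, i)
  "pavenfen" → prefix "paven" already present; 3 new (f, e, n)
  "pavenbel" → prefix "paven" already present; 3 new (b, e, l)
  "pavenmor" → prefix "pavenm" already present; 2 new (o, r)
  "pavenfengal" → prefix "pavenfen" already present; 3 new (g, a, l)
  "pavenne" → prefix "paven" already present; 2 new (n, e)
  "pa" → prefix "pa" already present; 0 new (none)
  "deluso" → 6 new (d, e, l, u, s, o)
  "rovi" → 4 new (r, o, v, i)
  "pavendetaso" → prefix "paven" already present; 6 new (d, e, t, a, s, o)
Total nodes = 11 + 3 + 5 + 2 + 3 + 2 + 0 + 0 + 5 + 2 + 3 + 3 + 2 + 3 + 2 + 0 + 6 + 4 + 6 = 62

62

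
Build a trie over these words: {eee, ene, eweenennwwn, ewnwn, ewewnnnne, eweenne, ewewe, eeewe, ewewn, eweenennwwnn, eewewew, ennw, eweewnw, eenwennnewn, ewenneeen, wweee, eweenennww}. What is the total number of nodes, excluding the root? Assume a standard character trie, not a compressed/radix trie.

For each word, the new-node count is its length minus the longest prefix already in the trie:
  "eee" → 3 new (e, e, e)
  "ene" → prefix "e" already present; 2 new (n, e)
  "eweenennwwn" → prefix "e" already present; 10 new (w, e, e, n, e, n, n, w, w, n)
  "ewnwn" → prefix "ew" already present; 3 new (n, w, n)
  "ewewnnnne" → prefix "ewe" already present; 6 new (w, n, n, n, n, e)
  "eweenne" → prefix "eween" already present; 2 new (n, e)
  "ewewe" → prefix "ewew" already present; 1 new (e)
  "eeewe" → prefix "eee" already present; 2 new (w, e)
  "ewewn" → prefix "ewewn" already present; 0 new (none)
  "eweenennwwnn" → prefix "eweenennwwn" already present; 1 new (n)
  "eewewew" → prefix "ee" already present; 5 new (w, e, w, e, w)
  "ennw" → prefix "en" already present; 2 new (n, w)
  "eweewnw" → prefix "ewee" already present; 3 new (w, n, w)
  "eenwennnewn" → prefix "ee" already present; 9 new (n, w, e, n, n, n, e, w, n)
  "ewenneeen" → prefix "ewe" already present; 6 new (n, n, e, e, e, n)
  "wweee" → 5 new (w, w, e, e, e)
  "eweenennww" → prefix "eweenennww" already present; 0 new (none)
Total nodes = 3 + 2 + 10 + 3 + 6 + 2 + 1 + 2 + 0 + 1 + 5 + 2 + 3 + 9 + 6 + 5 + 0 = 60

60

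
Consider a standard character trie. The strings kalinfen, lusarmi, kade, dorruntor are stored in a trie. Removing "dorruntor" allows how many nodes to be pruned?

9

A node on "dorruntor"'s path can go only if nothing else ends at it or branches off below it.
No other word shares any prefix with "dorruntor", so all 9 of its nodes go.
Nodes removed: 9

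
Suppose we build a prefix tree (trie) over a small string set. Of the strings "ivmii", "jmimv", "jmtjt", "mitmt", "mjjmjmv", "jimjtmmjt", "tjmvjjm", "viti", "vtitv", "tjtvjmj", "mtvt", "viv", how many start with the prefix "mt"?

Walk to "mt"; the words in its subtree are exactly those with that prefix.
Words under "mt": mtvt
Count: 1

1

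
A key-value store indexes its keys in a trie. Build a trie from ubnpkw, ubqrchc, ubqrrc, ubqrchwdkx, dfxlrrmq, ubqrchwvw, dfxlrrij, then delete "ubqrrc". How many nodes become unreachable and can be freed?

2

After clearing the end-marker at "ubqrrc", prune upward until reaching a node still needed by another word.
The suffix "rc" (2 nodes) is used only by "ubqrrc"; the node for "ubqr" still has the child "c", so pruning stops there.
Nodes removed: 2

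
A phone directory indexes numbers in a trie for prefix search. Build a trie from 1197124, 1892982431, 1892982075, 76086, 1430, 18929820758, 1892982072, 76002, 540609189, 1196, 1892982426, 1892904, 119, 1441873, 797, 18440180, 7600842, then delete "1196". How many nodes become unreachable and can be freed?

1

After clearing the end-marker at "1196", prune upward until reaching a node still needed by another word.
The suffix "6" (1 node) is used only by "1196"; the node for "119" still has the child "7", so pruning stops there.
Nodes removed: 1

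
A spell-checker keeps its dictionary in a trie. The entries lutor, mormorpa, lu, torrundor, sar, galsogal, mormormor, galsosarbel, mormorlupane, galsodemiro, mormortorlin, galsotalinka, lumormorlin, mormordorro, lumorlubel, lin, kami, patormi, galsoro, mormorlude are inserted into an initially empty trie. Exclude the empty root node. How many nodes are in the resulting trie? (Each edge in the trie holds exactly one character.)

Insert word by word; a character creates a node only if that edge doesn't already exist:
  "lutor" → 5 new (l, u, t, o, r)
  "mormorpa" → 8 new (m, o, r, m, o, r, p, a)
  "lu" → prefix "lu" already present; 0 new (none)
  "torrundor" → 9 new (t, o, r, r, u, n, d, o, r)
  "sar" → 3 new (s, a, r)
  "galsogal" → 8 new (g, a, l, s, o, g, a, l)
  "mormormor" → prefix "mormor" already present; 3 new (m, o, r)
  "galsosarbel" → prefix "galso" already present; 6 new (s, a, r, b, e, l)
  "mormorlupane" → prefix "mormor" already present; 6 new (l, u, p, a, n, e)
  "galsodemiro" → prefix "galso" already present; 6 new (d, e, m, i, r, o)
  "mormortorlin" → prefix "mormor" already present; 6 new (t, o, r, l, i, n)
  "galsotalinka" → prefix "galso" already present; 7 new (t, a, l, i, n, k, a)
  "lumormorlin" → prefix "lu" already present; 9 new (m, o, r, m, o, r, l, i, n)
  "mormordorro" → prefix "mormor" already present; 5 new (d, o, r, r, o)
  "lumorlubel" → prefix "lumor" already present; 5 new (l, u, b, e, l)
  "lin" → prefix "l" already present; 2 new (i, n)
  "kami" → 4 new (k, a, m, i)
  "patormi" → 7 new (p, a, t, o, r, m, i)
  "galsoro" → prefix "galso" already present; 2 new (r, o)
  "mormorlude" → prefix "mormorlu" already present; 2 new (d, e)
Total nodes = 5 + 8 + 0 + 9 + 3 + 8 + 3 + 6 + 6 + 6 + 6 + 7 + 9 + 5 + 5 + 2 + 4 + 7 + 2 + 2 = 103

103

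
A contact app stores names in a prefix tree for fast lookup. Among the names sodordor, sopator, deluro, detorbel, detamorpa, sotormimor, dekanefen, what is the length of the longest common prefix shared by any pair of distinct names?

The deepest shared node is where two words last agree before diverging.
e.g. "detamorpa" and "detorbel" share the prefix "det" of length 3; no pair shares a longer one.
Longest shared-prefix length: 3

3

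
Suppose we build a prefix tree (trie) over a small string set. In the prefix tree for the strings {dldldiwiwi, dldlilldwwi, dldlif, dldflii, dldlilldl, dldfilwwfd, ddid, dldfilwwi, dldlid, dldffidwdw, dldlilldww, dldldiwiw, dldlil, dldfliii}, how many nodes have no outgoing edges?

A leaf is a node with no children — equivalently, the end of a word that is not a proper prefix of any other stored word.
Those words: "ddid", "dldffidwdw", "dldfilwwfd", "dldfilwwi", "dldfliii", "dldldiwiwi", "dldlid", "dldlif", "dldlilldl", "dldlilldwwi"
Leaf count: 10

10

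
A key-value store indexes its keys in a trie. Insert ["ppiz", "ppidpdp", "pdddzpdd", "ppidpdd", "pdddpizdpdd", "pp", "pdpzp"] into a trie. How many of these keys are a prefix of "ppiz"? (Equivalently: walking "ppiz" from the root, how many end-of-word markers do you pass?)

2

Traverse "ppiz" character by character; count nodes along the way that are marked as word ends.
Prefixes of the query that are stored words: "pp", "ppiz"
Count: 2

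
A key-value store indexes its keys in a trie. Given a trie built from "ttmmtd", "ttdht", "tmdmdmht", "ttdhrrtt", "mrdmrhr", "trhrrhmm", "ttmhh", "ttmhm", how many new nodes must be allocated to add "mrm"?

1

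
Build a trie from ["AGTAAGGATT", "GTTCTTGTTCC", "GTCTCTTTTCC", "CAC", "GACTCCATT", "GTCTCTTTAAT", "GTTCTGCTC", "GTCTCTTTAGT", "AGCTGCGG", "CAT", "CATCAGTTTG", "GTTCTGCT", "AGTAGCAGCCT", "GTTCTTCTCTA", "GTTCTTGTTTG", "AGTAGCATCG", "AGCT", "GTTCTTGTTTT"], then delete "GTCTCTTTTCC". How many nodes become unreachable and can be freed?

After clearing the end-marker at "GTCTCTTTTCC", prune upward until reaching a node still needed by another word.
The suffix "TCC" (3 nodes) is used only by "GTCTCTTTTCC"; the node for "GTCTCTTT" still has the child "A", so pruning stops there.
Nodes removed: 3

3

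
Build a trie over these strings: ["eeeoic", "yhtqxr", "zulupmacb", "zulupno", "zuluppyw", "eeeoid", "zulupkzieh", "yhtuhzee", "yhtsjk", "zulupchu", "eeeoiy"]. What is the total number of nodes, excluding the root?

For each word, the new-node count is its length minus the longest prefix already in the trie:
  "eeeoic" → 6 new (e, e, e, o, i, c)
  "yhtqxr" → 6 new (y, h, t, q, x, r)
  "zulupmacb" → 9 new (z, u, l, u, p, m, a, c, b)
  "zulupno" → prefix "zulup" already present; 2 new (n, o)
  "zuluppyw" → prefix "zulup" already present; 3 new (p, y, w)
  "eeeoid" → prefix "eeeoi" already present; 1 new (d)
  "zulupkzieh" → prefix "zulup" already present; 5 new (k, z, i, e, h)
  "yhtuhzee" → prefix "yht" already present; 5 new (u, h, z, e, e)
  "yhtsjk" → prefix "yht" already present; 3 new (s, j, k)
  "zulupchu" → prefix "zulup" already present; 3 new (c, h, u)
  "eeeoiy" → prefix "eeeoi" already present; 1 new (y)
Total nodes = 6 + 6 + 9 + 2 + 3 + 1 + 5 + 5 + 3 + 3 + 1 = 44

44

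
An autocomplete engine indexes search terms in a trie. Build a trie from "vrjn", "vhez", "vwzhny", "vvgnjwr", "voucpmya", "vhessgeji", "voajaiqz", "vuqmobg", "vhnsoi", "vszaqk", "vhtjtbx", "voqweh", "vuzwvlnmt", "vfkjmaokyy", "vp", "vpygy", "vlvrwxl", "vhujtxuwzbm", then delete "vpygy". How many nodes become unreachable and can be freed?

Walk "vpygy" from the leaf back toward the root, removing each node that no remaining word uses.
The suffix "ygy" (3 nodes) is used only by "vpygy"; "vp" is itself a stored word, so pruning stops there.
Nodes removed: 3

3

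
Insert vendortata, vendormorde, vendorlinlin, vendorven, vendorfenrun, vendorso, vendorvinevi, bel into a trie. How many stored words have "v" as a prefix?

7

Filter for entries beginning with "v":
Words under "v": vendorfenrun, vendorlinlin, vendormorde, vendorso, vendortata, vendorven, vendorvinevi
Count: 7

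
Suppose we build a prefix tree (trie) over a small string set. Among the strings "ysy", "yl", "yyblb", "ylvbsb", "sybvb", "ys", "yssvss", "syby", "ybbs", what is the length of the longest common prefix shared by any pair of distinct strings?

Equivalently: take the maximum, over all pairs, of their longest common prefix length.
e.g. "sybvb" and "syby" share the prefix "syb" of length 3; no pair shares a longer one.
Longest shared-prefix length: 3

3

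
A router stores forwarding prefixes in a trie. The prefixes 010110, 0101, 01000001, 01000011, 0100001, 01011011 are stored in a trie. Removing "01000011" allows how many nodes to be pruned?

1

After clearing the end-marker at "01000011", prune upward until reaching a node still needed by another word.
The suffix "1" (1 node) is used only by "01000011"; "0100001" is itself a stored word, so pruning stops there.
Nodes removed: 1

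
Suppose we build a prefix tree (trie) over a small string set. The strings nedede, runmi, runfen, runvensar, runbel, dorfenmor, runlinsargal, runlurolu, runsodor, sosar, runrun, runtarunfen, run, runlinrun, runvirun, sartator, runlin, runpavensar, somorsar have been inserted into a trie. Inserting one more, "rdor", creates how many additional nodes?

Walking "rdor" from the root, the first 1 characters ("r") follow existing edges; "d" is the first miss.
Each of the 3 remaining characters creates one node.

3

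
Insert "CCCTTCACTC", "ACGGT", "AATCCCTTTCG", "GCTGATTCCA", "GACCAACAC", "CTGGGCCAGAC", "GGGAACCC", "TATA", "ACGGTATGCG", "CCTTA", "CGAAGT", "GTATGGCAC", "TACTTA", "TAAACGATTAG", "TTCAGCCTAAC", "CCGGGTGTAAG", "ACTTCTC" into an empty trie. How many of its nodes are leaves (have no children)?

16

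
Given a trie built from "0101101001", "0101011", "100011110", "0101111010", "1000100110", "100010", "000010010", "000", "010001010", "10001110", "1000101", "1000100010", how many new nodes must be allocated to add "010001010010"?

The longest prefix of "010001010010" already in the trie is "010001010" (length 9).
Each of the 3 remaining characters creates one node.

3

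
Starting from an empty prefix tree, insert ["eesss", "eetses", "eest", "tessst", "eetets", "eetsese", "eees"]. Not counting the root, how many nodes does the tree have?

22

Trace insertions, counting only characters that open a new branch:
  "eesss" → 5 new (e, e, s, s, s)
  "eetses" → prefix "ee" already present; 4 new (t, s, e, s)
  "eest" → prefix "ees" already present; 1 new (t)
  "tessst" → 6 new (t, e, s, s, s, t)
  "eetets" → prefix "eet" already present; 3 new (e, t, s)
  "eetsese" → prefix "eetses" already present; 1 new (e)
  "eees" → prefix "ee" already present; 2 new (e, s)
Total nodes = 5 + 4 + 1 + 6 + 3 + 1 + 2 = 22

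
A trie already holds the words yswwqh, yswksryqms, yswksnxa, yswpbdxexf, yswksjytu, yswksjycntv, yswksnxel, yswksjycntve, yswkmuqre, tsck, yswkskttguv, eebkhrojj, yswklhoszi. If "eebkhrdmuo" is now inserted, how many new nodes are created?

Walking "eebkhrdmuo" from the root, the first 6 characters ("eebkhr") follow existing edges; "d" is the first miss.
So 10 − 6 = 4 new nodes.

4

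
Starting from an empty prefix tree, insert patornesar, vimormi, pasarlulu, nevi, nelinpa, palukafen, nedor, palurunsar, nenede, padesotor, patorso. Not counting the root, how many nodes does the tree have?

62

Count nodes per top-level branch (shared prefixes stored once):
  'n'-branch (nedor, nelinpa, nenede, nevi): 16 nodes
  'p'-branch (padesotor, palukafen, palurunsar, pasarlulu, patornesar, patorso): 39 nodes
  'v'-branch (vimormi): 7 nodes
Sum: 62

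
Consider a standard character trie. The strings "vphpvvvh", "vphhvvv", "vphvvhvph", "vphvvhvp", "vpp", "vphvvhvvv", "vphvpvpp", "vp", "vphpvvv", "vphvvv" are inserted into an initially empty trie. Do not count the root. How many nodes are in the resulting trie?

Insert word by word; a character creates a node only if that edge doesn't already exist:
  "vphpvvvh" → 8 new (v, p, h, p, v, v, v, h)
  "vphhvvv" → prefix "vph" already present; 4 new (h, v, v, v)
  "vphvvhvph" → prefix "vph" already present; 6 new (v, v, h, v, p, h)
  "vphvvhvp" → prefix "vphvvhvp" already present; 0 new (none)
  "vpp" → prefix "vp" already present; 1 new (p)
  "vphvvhvvv" → prefix "vphvvhv" already present; 2 new (v, v)
  "vphvpvpp" → prefix "vphv" already present; 4 new (p, v, p, p)
  "vp" → prefix "vp" already present; 0 new (none)
  "vphpvvv" → prefix "vphpvvv" already present; 0 new (none)
  "vphvvv" → prefix "vphvv" already present; 1 new (v)
Total nodes = 8 + 4 + 6 + 0 + 1 + 2 + 4 + 0 + 0 + 1 = 26

26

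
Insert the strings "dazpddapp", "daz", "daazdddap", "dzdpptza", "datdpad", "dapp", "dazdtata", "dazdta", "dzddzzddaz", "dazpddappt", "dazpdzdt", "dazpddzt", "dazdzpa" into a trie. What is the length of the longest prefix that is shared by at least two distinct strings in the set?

The deepest shared node is where two words last agree before diverging.
e.g. "dazpddapp" and "dazpddappt" share the prefix "dazpddapp" of length 9; no pair shares a longer one.
Longest shared-prefix length: 9

9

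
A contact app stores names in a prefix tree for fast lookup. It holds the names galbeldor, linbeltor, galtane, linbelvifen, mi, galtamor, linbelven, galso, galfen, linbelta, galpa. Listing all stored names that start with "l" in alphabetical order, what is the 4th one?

Words with prefix "l", in lexicographic order: "linbelta", "linbeltor", "linbelven", "linbelvifen"
Position 4: linbelvifen

linbelvifen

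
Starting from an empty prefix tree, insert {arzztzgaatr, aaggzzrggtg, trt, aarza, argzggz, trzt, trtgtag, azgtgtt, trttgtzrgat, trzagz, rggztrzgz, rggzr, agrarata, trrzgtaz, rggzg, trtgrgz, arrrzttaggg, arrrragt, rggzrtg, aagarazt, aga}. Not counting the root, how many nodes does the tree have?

Count nodes per top-level branch (shared prefixes stored once):
  'a'-branch (aagarazt, aaggzzrggtg, aarza, aga, agrarata, argzggz, arrrragt, arrrzttaggg, arzztzgaatr, azgtgtt): 61 nodes
  'r'-branch (rggzg, rggzr, rggzrtg, rggztrzgz): 13 nodes
  't'-branch (trrzgtaz, trt, trtgrgz, trtgtag, trttgtzrgat, trzagz, trzt): 29 nodes
Sum: 103

103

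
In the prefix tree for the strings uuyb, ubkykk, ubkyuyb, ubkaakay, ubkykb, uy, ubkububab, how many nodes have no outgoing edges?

Leaves are exactly the stored words that no other stored word extends.
Those words: "ubkaakay", "ubkububab", "ubkykb", "ubkykk", "ubkyuyb", "uuyb", "uy"
Leaf count: 7

7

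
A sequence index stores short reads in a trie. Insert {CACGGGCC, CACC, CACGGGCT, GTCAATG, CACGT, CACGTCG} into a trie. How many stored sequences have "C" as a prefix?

5

Walk to "C"; the words in its subtree are exactly those with that prefix.
Matches: "CACC", "CACGGGCC", "CACGGGCT", "CACGT", "CACGTCG"
Count: 5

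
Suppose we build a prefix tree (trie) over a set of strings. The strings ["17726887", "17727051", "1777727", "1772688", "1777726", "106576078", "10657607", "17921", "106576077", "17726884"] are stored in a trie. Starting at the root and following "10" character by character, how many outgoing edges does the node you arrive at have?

1

Walk "10" from the root, arriving at one node.
Characters that immediately follow "10" among the stored strings: {6}.
That node has 1 child edge.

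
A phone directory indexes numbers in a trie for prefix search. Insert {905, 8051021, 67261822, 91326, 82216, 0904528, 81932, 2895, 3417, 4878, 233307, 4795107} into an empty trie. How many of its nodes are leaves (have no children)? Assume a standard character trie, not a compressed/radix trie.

A leaf is a node with no children — equivalently, the end of a word that is not a proper prefix of any other stored word.
Those words: "0904528", "233307", "2895", "3417", "4795107", "4878", "67261822", "8051021", "81932", "82216", "905", "91326"
Leaf count: 12

12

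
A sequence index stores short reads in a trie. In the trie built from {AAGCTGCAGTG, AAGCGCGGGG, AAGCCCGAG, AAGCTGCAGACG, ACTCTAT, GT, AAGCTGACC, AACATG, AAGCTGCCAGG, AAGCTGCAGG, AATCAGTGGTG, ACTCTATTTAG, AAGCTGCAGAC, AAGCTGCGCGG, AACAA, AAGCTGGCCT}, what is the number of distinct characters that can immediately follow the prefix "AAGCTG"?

3

The children of the "AAGCTG" node are the distinct next characters among strings starting with "AAGCTG".
Distinct next characters after "AAGCTG": A, C, G.
That node has 3 child edges.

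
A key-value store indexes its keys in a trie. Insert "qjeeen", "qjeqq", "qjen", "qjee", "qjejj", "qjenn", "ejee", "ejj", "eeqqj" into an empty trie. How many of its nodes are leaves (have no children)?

7

A leaf is a node with no children — equivalently, the end of a word that is not a proper prefix of any other stored word.
Those words: "eeqqj", "ejee", "ejj", "qjeeen", "qjejj", "qjenn", "qjeqq"
Leaf count: 7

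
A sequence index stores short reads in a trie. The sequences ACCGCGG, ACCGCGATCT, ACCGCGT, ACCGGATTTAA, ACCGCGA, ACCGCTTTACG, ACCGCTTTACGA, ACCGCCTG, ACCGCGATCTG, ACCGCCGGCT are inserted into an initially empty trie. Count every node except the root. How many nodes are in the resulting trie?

For each word, the new-node count is its length minus the longest prefix already in the trie:
  "ACCGCGG" → 7 new (A, C, C, G, C, G, G)
  "ACCGCGATCT" → prefix "ACCGCG" already present; 4 new (A, T, C, T)
  "ACCGCGT" → prefix "ACCGCG" already present; 1 new (T)
  "ACCGGATTTAA" → prefix "ACCG" already present; 7 new (G, A, T, T, T, A, A)
  "ACCGCGA" → prefix "ACCGCGA" already present; 0 new (none)
  "ACCGCTTTACG" → prefix "ACCGC" already present; 6 new (T, T, T, A, C, G)
  "ACCGCTTTACGA" → prefix "ACCGCTTTACG" already present; 1 new (A)
  "ACCGCCTG" → prefix "ACCGC" already present; 3 new (C, T, G)
  "ACCGCGATCTG" → prefix "ACCGCGATCT" already present; 1 new (G)
  "ACCGCCGGCT" → prefix "ACCGCC" already present; 4 new (G, G, C, T)
Total nodes = 7 + 4 + 1 + 7 + 0 + 6 + 1 + 3 + 1 + 4 = 34

34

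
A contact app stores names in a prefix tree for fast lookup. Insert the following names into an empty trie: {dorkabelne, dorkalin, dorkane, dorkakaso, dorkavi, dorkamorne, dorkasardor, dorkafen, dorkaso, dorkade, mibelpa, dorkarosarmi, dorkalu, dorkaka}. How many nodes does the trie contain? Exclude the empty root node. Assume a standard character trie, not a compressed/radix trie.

For each word, the new-node count is its length minus the longest prefix already in the trie:
  "dorkabelne" → 10 new (d, o, r, k, a, b, e, l, n, e)
  "dorkalin" → prefix "dorka" already present; 3 new (l, i, n)
  "dorkane" → prefix "dorka" already present; 2 new (n, e)
  "dorkakaso" → prefix "dorka" already present; 4 new (k, a, s, o)
  "dorkavi" → prefix "dorka" already present; 2 new (v, i)
  "dorkamorne" → prefix "dorka" already present; 5 new (m, o, r, n, e)
  "dorkasardor" → prefix "dorka" already present; 6 new (s, a, r, d, o, r)
  "dorkafen" → prefix "dorka" already present; 3 new (f, e, n)
  "dorkaso" → prefix "dorkas" already present; 1 new (o)
  "dorkade" → prefix "dorka" already present; 2 new (d, e)
  "mibelpa" → 7 new (m, i, b, e, l, p, a)
  "dorkarosarmi" → prefix "dorka" already present; 7 new (r, o, s, a, r, m, i)
  "dorkalu" → prefix "dorkal" already present; 1 new (u)
  "dorkaka" → prefix "dorkaka" already present; 0 new (none)
Total nodes = 10 + 3 + 2 + 4 + 2 + 5 + 6 + 3 + 1 + 2 + 7 + 7 + 1 + 0 = 53

53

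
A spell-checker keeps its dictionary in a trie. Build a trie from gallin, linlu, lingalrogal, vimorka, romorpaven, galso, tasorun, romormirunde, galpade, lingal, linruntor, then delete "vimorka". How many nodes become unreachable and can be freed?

Walk "vimorka" from the leaf back toward the root, removing each node that no remaining word uses.
No other word shares any prefix with "vimorka", so all 7 of its nodes go.
Nodes removed: 7

7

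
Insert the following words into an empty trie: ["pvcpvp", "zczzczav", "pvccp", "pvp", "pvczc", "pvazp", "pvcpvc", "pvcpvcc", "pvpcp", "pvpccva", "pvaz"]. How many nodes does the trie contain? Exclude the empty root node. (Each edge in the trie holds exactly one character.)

Count nodes per top-level branch (shared prefixes stored once):
  'p'-branch (pvaz, pvazp, pvccp, pvcpvc, pvcpvcc, pvcpvp, pvczc, pvp, pvpccva, pvpcp): 21 nodes
  'z'-branch (zczzczav): 8 nodes
Sum: 29

29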